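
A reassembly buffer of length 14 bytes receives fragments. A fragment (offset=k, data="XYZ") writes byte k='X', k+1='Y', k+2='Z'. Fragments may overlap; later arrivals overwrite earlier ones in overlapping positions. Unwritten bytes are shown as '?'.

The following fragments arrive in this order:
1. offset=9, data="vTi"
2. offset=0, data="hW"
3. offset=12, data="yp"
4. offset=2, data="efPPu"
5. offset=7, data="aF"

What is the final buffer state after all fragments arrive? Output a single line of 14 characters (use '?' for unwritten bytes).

Fragment 1: offset=9 data="vTi" -> buffer=?????????vTi??
Fragment 2: offset=0 data="hW" -> buffer=hW???????vTi??
Fragment 3: offset=12 data="yp" -> buffer=hW???????vTiyp
Fragment 4: offset=2 data="efPPu" -> buffer=hWefPPu??vTiyp
Fragment 5: offset=7 data="aF" -> buffer=hWefPPuaFvTiyp

Answer: hWefPPuaFvTiyp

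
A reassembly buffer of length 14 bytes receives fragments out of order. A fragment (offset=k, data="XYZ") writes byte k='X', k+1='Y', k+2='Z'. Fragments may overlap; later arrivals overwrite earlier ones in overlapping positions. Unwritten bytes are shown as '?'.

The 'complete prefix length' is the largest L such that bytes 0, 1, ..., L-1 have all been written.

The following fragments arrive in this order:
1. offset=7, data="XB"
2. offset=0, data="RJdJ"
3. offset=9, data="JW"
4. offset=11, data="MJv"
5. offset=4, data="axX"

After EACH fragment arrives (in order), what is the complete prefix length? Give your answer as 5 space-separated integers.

Fragment 1: offset=7 data="XB" -> buffer=???????XB????? -> prefix_len=0
Fragment 2: offset=0 data="RJdJ" -> buffer=RJdJ???XB????? -> prefix_len=4
Fragment 3: offset=9 data="JW" -> buffer=RJdJ???XBJW??? -> prefix_len=4
Fragment 4: offset=11 data="MJv" -> buffer=RJdJ???XBJWMJv -> prefix_len=4
Fragment 5: offset=4 data="axX" -> buffer=RJdJaxXXBJWMJv -> prefix_len=14

Answer: 0 4 4 4 14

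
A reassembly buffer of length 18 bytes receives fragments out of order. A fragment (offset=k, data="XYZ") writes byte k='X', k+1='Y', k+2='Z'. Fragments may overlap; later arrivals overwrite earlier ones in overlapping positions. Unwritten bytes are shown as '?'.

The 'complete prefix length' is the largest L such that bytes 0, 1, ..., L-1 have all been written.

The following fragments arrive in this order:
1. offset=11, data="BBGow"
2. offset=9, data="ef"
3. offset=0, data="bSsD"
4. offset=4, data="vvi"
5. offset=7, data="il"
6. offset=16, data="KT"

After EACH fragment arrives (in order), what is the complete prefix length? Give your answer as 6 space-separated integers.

Answer: 0 0 4 7 16 18

Derivation:
Fragment 1: offset=11 data="BBGow" -> buffer=???????????BBGow?? -> prefix_len=0
Fragment 2: offset=9 data="ef" -> buffer=?????????efBBGow?? -> prefix_len=0
Fragment 3: offset=0 data="bSsD" -> buffer=bSsD?????efBBGow?? -> prefix_len=4
Fragment 4: offset=4 data="vvi" -> buffer=bSsDvvi??efBBGow?? -> prefix_len=7
Fragment 5: offset=7 data="il" -> buffer=bSsDvviilefBBGow?? -> prefix_len=16
Fragment 6: offset=16 data="KT" -> buffer=bSsDvviilefBBGowKT -> prefix_len=18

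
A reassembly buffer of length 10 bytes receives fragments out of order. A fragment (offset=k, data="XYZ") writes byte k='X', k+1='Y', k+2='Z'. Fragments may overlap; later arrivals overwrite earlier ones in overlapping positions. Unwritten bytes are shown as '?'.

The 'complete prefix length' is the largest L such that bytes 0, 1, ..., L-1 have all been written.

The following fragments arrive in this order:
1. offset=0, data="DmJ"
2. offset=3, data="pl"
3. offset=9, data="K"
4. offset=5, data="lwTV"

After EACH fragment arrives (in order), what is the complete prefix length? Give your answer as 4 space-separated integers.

Answer: 3 5 5 10

Derivation:
Fragment 1: offset=0 data="DmJ" -> buffer=DmJ??????? -> prefix_len=3
Fragment 2: offset=3 data="pl" -> buffer=DmJpl????? -> prefix_len=5
Fragment 3: offset=9 data="K" -> buffer=DmJpl????K -> prefix_len=5
Fragment 4: offset=5 data="lwTV" -> buffer=DmJpllwTVK -> prefix_len=10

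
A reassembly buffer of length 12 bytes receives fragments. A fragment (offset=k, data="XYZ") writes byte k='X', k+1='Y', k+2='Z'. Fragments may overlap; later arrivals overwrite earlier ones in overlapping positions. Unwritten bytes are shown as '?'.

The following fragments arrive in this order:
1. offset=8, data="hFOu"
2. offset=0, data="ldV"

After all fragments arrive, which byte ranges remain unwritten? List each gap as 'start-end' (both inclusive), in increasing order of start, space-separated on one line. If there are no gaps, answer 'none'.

Answer: 3-7

Derivation:
Fragment 1: offset=8 len=4
Fragment 2: offset=0 len=3
Gaps: 3-7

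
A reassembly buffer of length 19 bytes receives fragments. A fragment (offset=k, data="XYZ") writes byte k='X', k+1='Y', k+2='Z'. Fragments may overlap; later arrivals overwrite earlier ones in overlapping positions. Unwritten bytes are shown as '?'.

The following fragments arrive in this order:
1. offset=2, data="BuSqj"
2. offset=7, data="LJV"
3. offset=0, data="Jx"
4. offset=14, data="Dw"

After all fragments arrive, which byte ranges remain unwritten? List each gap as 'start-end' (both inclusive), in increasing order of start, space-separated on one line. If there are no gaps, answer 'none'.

Fragment 1: offset=2 len=5
Fragment 2: offset=7 len=3
Fragment 3: offset=0 len=2
Fragment 4: offset=14 len=2
Gaps: 10-13 16-18

Answer: 10-13 16-18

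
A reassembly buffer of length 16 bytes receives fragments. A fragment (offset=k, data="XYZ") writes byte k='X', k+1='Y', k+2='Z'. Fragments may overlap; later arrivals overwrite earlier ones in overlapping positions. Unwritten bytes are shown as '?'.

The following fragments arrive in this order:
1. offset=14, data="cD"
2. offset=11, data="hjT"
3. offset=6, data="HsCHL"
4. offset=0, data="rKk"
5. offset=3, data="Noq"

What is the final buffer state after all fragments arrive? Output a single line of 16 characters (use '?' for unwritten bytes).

Answer: rKkNoqHsCHLhjTcD

Derivation:
Fragment 1: offset=14 data="cD" -> buffer=??????????????cD
Fragment 2: offset=11 data="hjT" -> buffer=???????????hjTcD
Fragment 3: offset=6 data="HsCHL" -> buffer=??????HsCHLhjTcD
Fragment 4: offset=0 data="rKk" -> buffer=rKk???HsCHLhjTcD
Fragment 5: offset=3 data="Noq" -> buffer=rKkNoqHsCHLhjTcD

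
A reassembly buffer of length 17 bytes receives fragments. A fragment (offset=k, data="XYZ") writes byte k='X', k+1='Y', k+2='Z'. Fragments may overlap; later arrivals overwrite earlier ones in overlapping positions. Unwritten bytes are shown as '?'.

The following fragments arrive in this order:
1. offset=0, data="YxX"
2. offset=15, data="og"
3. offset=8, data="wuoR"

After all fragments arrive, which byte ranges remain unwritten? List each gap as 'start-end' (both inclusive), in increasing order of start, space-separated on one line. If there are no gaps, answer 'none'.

Answer: 3-7 12-14

Derivation:
Fragment 1: offset=0 len=3
Fragment 2: offset=15 len=2
Fragment 3: offset=8 len=4
Gaps: 3-7 12-14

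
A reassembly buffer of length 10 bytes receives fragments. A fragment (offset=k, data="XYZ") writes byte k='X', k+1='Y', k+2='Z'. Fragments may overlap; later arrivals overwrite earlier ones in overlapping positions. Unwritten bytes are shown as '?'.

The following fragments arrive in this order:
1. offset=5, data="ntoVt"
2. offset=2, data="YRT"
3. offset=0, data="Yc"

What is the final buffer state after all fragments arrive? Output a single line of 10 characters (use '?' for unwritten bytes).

Fragment 1: offset=5 data="ntoVt" -> buffer=?????ntoVt
Fragment 2: offset=2 data="YRT" -> buffer=??YRTntoVt
Fragment 3: offset=0 data="Yc" -> buffer=YcYRTntoVt

Answer: YcYRTntoVt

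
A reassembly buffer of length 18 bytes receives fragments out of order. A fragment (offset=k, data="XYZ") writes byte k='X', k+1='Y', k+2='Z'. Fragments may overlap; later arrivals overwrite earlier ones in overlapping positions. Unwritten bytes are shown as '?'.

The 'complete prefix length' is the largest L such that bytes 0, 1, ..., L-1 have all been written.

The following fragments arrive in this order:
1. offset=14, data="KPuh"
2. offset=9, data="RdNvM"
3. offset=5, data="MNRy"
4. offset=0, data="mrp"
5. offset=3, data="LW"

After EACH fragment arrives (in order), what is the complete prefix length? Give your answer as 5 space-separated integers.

Fragment 1: offset=14 data="KPuh" -> buffer=??????????????KPuh -> prefix_len=0
Fragment 2: offset=9 data="RdNvM" -> buffer=?????????RdNvMKPuh -> prefix_len=0
Fragment 3: offset=5 data="MNRy" -> buffer=?????MNRyRdNvMKPuh -> prefix_len=0
Fragment 4: offset=0 data="mrp" -> buffer=mrp??MNRyRdNvMKPuh -> prefix_len=3
Fragment 5: offset=3 data="LW" -> buffer=mrpLWMNRyRdNvMKPuh -> prefix_len=18

Answer: 0 0 0 3 18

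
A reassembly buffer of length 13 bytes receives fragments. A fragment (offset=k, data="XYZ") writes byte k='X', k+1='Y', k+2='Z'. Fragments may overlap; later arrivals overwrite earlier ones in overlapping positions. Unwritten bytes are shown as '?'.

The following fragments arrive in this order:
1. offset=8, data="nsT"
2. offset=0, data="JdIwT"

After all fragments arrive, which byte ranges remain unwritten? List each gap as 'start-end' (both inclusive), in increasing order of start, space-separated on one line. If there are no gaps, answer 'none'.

Fragment 1: offset=8 len=3
Fragment 2: offset=0 len=5
Gaps: 5-7 11-12

Answer: 5-7 11-12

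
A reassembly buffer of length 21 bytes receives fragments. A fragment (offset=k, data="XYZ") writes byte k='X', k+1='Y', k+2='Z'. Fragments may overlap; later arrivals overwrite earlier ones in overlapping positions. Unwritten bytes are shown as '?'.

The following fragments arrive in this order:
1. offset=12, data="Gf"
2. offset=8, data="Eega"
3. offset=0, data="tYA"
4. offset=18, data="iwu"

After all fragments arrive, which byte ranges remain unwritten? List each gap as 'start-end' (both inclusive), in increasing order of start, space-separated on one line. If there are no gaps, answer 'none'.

Answer: 3-7 14-17

Derivation:
Fragment 1: offset=12 len=2
Fragment 2: offset=8 len=4
Fragment 3: offset=0 len=3
Fragment 4: offset=18 len=3
Gaps: 3-7 14-17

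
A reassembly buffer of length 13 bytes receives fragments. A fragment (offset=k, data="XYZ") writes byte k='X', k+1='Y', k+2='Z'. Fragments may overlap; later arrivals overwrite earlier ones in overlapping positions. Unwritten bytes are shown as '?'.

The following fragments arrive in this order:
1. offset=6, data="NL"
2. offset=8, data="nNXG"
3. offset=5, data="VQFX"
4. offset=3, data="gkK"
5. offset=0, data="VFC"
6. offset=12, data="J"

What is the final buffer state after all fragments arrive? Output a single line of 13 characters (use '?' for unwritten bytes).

Answer: VFCgkKQFXNXGJ

Derivation:
Fragment 1: offset=6 data="NL" -> buffer=??????NL?????
Fragment 2: offset=8 data="nNXG" -> buffer=??????NLnNXG?
Fragment 3: offset=5 data="VQFX" -> buffer=?????VQFXNXG?
Fragment 4: offset=3 data="gkK" -> buffer=???gkKQFXNXG?
Fragment 5: offset=0 data="VFC" -> buffer=VFCgkKQFXNXG?
Fragment 6: offset=12 data="J" -> buffer=VFCgkKQFXNXGJ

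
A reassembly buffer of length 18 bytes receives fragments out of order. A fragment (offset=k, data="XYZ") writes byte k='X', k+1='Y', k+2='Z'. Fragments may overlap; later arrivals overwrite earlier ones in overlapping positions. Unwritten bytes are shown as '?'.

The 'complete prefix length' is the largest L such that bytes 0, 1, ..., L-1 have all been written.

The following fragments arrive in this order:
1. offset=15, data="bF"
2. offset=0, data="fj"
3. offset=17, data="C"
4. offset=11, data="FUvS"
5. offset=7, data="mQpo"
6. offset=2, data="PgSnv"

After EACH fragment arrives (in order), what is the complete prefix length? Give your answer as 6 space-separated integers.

Answer: 0 2 2 2 2 18

Derivation:
Fragment 1: offset=15 data="bF" -> buffer=???????????????bF? -> prefix_len=0
Fragment 2: offset=0 data="fj" -> buffer=fj?????????????bF? -> prefix_len=2
Fragment 3: offset=17 data="C" -> buffer=fj?????????????bFC -> prefix_len=2
Fragment 4: offset=11 data="FUvS" -> buffer=fj?????????FUvSbFC -> prefix_len=2
Fragment 5: offset=7 data="mQpo" -> buffer=fj?????mQpoFUvSbFC -> prefix_len=2
Fragment 6: offset=2 data="PgSnv" -> buffer=fjPgSnvmQpoFUvSbFC -> prefix_len=18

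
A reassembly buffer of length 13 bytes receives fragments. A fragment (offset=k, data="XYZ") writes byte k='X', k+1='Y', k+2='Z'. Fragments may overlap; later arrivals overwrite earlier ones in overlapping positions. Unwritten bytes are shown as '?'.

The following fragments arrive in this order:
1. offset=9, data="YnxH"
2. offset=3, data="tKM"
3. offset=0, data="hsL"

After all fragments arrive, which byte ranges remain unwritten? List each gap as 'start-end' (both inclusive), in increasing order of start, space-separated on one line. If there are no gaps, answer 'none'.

Fragment 1: offset=9 len=4
Fragment 2: offset=3 len=3
Fragment 3: offset=0 len=3
Gaps: 6-8

Answer: 6-8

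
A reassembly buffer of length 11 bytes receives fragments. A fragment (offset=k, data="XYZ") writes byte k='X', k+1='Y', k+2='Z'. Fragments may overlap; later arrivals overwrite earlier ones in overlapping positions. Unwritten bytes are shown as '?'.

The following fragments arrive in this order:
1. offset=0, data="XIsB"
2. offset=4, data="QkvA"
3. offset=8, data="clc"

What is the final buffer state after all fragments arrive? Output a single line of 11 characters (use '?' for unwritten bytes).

Answer: XIsBQkvAclc

Derivation:
Fragment 1: offset=0 data="XIsB" -> buffer=XIsB???????
Fragment 2: offset=4 data="QkvA" -> buffer=XIsBQkvA???
Fragment 3: offset=8 data="clc" -> buffer=XIsBQkvAclc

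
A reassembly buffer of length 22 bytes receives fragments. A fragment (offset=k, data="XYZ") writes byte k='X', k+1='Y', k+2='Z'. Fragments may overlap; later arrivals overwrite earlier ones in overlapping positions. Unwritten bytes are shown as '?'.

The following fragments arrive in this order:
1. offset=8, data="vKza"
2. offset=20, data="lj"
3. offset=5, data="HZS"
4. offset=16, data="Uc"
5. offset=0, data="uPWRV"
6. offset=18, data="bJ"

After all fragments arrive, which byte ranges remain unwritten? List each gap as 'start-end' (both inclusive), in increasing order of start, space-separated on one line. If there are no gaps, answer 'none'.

Fragment 1: offset=8 len=4
Fragment 2: offset=20 len=2
Fragment 3: offset=5 len=3
Fragment 4: offset=16 len=2
Fragment 5: offset=0 len=5
Fragment 6: offset=18 len=2
Gaps: 12-15

Answer: 12-15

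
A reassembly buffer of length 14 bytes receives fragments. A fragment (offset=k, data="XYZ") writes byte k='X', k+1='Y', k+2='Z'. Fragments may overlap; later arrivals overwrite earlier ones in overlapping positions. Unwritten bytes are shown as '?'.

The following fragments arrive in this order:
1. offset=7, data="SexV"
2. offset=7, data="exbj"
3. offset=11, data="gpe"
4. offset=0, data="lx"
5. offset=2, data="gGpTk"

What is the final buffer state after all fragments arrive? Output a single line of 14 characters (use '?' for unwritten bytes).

Answer: lxgGpTkexbjgpe

Derivation:
Fragment 1: offset=7 data="SexV" -> buffer=???????SexV???
Fragment 2: offset=7 data="exbj" -> buffer=???????exbj???
Fragment 3: offset=11 data="gpe" -> buffer=???????exbjgpe
Fragment 4: offset=0 data="lx" -> buffer=lx?????exbjgpe
Fragment 5: offset=2 data="gGpTk" -> buffer=lxgGpTkexbjgpe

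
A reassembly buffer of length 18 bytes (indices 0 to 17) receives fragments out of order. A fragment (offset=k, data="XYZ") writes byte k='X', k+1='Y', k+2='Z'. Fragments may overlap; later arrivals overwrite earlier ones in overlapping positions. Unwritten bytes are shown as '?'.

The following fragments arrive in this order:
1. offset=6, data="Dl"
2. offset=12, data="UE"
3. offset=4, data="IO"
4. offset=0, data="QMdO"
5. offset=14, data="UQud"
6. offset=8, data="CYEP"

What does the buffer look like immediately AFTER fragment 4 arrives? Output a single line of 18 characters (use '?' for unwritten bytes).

Answer: QMdOIODl????UE????

Derivation:
Fragment 1: offset=6 data="Dl" -> buffer=??????Dl??????????
Fragment 2: offset=12 data="UE" -> buffer=??????Dl????UE????
Fragment 3: offset=4 data="IO" -> buffer=????IODl????UE????
Fragment 4: offset=0 data="QMdO" -> buffer=QMdOIODl????UE????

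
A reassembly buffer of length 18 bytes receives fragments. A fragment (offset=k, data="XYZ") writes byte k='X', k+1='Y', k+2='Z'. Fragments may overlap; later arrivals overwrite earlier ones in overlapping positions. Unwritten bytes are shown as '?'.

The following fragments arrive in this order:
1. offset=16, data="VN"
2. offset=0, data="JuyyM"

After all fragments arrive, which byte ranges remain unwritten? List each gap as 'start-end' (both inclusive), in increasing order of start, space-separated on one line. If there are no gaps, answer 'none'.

Answer: 5-15

Derivation:
Fragment 1: offset=16 len=2
Fragment 2: offset=0 len=5
Gaps: 5-15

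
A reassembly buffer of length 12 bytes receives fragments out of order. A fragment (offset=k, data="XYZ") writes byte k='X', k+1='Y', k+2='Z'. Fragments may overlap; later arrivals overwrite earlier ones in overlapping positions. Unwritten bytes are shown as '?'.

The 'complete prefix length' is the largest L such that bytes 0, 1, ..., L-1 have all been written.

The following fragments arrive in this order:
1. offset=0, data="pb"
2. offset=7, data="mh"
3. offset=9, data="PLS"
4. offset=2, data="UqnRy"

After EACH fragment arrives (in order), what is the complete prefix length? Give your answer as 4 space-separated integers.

Answer: 2 2 2 12

Derivation:
Fragment 1: offset=0 data="pb" -> buffer=pb?????????? -> prefix_len=2
Fragment 2: offset=7 data="mh" -> buffer=pb?????mh??? -> prefix_len=2
Fragment 3: offset=9 data="PLS" -> buffer=pb?????mhPLS -> prefix_len=2
Fragment 4: offset=2 data="UqnRy" -> buffer=pbUqnRymhPLS -> prefix_len=12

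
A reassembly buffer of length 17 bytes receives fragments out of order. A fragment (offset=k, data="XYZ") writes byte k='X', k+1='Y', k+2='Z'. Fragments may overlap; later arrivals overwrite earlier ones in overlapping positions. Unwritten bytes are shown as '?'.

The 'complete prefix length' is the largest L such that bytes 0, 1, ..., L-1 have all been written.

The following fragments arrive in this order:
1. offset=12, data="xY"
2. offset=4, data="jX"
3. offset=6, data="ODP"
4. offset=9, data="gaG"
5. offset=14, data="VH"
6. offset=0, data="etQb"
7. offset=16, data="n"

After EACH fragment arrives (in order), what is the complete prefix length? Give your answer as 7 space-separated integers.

Fragment 1: offset=12 data="xY" -> buffer=????????????xY??? -> prefix_len=0
Fragment 2: offset=4 data="jX" -> buffer=????jX??????xY??? -> prefix_len=0
Fragment 3: offset=6 data="ODP" -> buffer=????jXODP???xY??? -> prefix_len=0
Fragment 4: offset=9 data="gaG" -> buffer=????jXODPgaGxY??? -> prefix_len=0
Fragment 5: offset=14 data="VH" -> buffer=????jXODPgaGxYVH? -> prefix_len=0
Fragment 6: offset=0 data="etQb" -> buffer=etQbjXODPgaGxYVH? -> prefix_len=16
Fragment 7: offset=16 data="n" -> buffer=etQbjXODPgaGxYVHn -> prefix_len=17

Answer: 0 0 0 0 0 16 17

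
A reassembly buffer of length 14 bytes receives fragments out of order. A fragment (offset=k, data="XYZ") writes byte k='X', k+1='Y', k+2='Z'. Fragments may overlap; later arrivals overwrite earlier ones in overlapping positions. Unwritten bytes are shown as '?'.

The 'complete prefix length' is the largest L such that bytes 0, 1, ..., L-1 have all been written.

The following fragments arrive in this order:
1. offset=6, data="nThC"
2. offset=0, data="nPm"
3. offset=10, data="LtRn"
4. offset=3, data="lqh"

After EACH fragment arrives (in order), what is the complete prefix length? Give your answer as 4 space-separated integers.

Fragment 1: offset=6 data="nThC" -> buffer=??????nThC???? -> prefix_len=0
Fragment 2: offset=0 data="nPm" -> buffer=nPm???nThC???? -> prefix_len=3
Fragment 3: offset=10 data="LtRn" -> buffer=nPm???nThCLtRn -> prefix_len=3
Fragment 4: offset=3 data="lqh" -> buffer=nPmlqhnThCLtRn -> prefix_len=14

Answer: 0 3 3 14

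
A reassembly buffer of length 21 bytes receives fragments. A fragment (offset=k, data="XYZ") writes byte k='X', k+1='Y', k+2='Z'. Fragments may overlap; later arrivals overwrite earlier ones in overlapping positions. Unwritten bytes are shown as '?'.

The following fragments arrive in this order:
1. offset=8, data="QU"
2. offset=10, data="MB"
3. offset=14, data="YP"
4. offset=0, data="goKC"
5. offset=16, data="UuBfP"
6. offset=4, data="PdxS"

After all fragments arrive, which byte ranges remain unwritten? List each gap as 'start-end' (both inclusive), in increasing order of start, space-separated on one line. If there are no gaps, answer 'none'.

Answer: 12-13

Derivation:
Fragment 1: offset=8 len=2
Fragment 2: offset=10 len=2
Fragment 3: offset=14 len=2
Fragment 4: offset=0 len=4
Fragment 5: offset=16 len=5
Fragment 6: offset=4 len=4
Gaps: 12-13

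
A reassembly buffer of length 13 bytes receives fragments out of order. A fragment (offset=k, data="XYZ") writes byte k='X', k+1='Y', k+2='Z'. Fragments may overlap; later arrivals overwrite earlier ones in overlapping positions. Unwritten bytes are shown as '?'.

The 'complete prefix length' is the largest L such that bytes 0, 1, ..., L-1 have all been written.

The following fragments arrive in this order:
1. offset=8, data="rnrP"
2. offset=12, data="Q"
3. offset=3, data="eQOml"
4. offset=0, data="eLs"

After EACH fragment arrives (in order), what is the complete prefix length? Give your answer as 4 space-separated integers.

Answer: 0 0 0 13

Derivation:
Fragment 1: offset=8 data="rnrP" -> buffer=????????rnrP? -> prefix_len=0
Fragment 2: offset=12 data="Q" -> buffer=????????rnrPQ -> prefix_len=0
Fragment 3: offset=3 data="eQOml" -> buffer=???eQOmlrnrPQ -> prefix_len=0
Fragment 4: offset=0 data="eLs" -> buffer=eLseQOmlrnrPQ -> prefix_len=13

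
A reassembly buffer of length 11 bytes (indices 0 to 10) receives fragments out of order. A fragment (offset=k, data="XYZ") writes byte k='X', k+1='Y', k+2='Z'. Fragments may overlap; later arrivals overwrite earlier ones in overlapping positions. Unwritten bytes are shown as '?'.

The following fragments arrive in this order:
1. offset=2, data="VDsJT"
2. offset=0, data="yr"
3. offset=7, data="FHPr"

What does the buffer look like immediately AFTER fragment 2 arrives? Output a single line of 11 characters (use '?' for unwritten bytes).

Fragment 1: offset=2 data="VDsJT" -> buffer=??VDsJT????
Fragment 2: offset=0 data="yr" -> buffer=yrVDsJT????

Answer: yrVDsJT????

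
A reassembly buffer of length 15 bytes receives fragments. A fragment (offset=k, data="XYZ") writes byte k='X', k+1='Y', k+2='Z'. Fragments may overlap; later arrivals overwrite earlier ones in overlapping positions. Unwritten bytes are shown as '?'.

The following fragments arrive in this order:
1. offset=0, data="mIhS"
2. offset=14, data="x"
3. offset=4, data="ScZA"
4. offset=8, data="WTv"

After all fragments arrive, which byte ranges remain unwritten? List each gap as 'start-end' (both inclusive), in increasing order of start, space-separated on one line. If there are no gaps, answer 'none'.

Fragment 1: offset=0 len=4
Fragment 2: offset=14 len=1
Fragment 3: offset=4 len=4
Fragment 4: offset=8 len=3
Gaps: 11-13

Answer: 11-13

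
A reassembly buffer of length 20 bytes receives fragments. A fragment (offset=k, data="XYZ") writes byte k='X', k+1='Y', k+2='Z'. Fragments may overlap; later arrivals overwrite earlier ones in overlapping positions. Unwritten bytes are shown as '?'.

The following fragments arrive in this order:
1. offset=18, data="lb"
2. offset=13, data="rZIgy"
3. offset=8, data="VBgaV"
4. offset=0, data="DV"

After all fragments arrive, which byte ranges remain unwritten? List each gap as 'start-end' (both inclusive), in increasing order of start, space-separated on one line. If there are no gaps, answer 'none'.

Fragment 1: offset=18 len=2
Fragment 2: offset=13 len=5
Fragment 3: offset=8 len=5
Fragment 4: offset=0 len=2
Gaps: 2-7

Answer: 2-7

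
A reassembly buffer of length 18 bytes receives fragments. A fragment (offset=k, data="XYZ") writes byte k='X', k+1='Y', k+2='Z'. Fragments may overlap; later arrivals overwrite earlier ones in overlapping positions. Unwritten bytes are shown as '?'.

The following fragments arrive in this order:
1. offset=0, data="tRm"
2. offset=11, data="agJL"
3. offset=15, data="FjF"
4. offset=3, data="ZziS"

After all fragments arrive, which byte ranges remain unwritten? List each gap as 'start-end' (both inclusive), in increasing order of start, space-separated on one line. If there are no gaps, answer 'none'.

Fragment 1: offset=0 len=3
Fragment 2: offset=11 len=4
Fragment 3: offset=15 len=3
Fragment 4: offset=3 len=4
Gaps: 7-10

Answer: 7-10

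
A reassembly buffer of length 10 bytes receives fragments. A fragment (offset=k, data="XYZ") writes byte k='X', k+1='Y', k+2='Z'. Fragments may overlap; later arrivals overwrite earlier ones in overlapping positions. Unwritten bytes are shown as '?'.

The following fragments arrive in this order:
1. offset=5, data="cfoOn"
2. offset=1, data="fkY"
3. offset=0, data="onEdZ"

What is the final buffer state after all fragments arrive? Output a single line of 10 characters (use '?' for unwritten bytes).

Fragment 1: offset=5 data="cfoOn" -> buffer=?????cfoOn
Fragment 2: offset=1 data="fkY" -> buffer=?fkY?cfoOn
Fragment 3: offset=0 data="onEdZ" -> buffer=onEdZcfoOn

Answer: onEdZcfoOn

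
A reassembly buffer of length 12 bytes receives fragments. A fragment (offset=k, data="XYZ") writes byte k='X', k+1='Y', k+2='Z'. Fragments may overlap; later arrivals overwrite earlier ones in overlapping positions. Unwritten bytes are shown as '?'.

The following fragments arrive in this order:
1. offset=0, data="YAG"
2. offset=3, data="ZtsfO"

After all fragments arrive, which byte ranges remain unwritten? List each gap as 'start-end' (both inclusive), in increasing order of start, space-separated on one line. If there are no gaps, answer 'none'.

Fragment 1: offset=0 len=3
Fragment 2: offset=3 len=5
Gaps: 8-11

Answer: 8-11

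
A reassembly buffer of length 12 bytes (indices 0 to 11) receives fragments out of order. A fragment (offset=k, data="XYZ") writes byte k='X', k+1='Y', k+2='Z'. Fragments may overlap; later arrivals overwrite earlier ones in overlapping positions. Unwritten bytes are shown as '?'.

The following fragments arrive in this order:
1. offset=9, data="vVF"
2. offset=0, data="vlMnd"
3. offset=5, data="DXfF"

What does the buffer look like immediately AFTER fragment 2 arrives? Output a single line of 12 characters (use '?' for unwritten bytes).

Fragment 1: offset=9 data="vVF" -> buffer=?????????vVF
Fragment 2: offset=0 data="vlMnd" -> buffer=vlMnd????vVF

Answer: vlMnd????vVF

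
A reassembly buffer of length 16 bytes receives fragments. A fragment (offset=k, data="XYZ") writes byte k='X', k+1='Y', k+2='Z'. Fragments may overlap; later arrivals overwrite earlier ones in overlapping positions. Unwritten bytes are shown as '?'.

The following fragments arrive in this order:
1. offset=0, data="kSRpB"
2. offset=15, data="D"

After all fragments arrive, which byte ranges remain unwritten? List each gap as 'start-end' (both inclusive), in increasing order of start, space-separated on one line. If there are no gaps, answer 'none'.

Answer: 5-14

Derivation:
Fragment 1: offset=0 len=5
Fragment 2: offset=15 len=1
Gaps: 5-14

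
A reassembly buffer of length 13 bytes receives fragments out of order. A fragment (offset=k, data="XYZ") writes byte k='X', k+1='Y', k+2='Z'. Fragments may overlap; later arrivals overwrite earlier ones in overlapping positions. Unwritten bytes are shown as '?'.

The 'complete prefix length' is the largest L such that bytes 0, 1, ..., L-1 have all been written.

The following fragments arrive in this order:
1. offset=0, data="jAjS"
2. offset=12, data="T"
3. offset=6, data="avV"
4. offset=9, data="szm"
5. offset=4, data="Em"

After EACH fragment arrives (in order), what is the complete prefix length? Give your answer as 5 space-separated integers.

Fragment 1: offset=0 data="jAjS" -> buffer=jAjS????????? -> prefix_len=4
Fragment 2: offset=12 data="T" -> buffer=jAjS????????T -> prefix_len=4
Fragment 3: offset=6 data="avV" -> buffer=jAjS??avV???T -> prefix_len=4
Fragment 4: offset=9 data="szm" -> buffer=jAjS??avVszmT -> prefix_len=4
Fragment 5: offset=4 data="Em" -> buffer=jAjSEmavVszmT -> prefix_len=13

Answer: 4 4 4 4 13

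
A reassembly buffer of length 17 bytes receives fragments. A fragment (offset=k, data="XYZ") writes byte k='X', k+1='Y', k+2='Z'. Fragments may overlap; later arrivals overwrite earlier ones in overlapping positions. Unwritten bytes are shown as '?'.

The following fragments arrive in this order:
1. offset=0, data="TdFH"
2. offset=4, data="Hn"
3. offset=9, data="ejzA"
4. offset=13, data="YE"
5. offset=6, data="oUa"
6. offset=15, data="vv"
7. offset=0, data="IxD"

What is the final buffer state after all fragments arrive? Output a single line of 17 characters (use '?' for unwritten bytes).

Answer: IxDHHnoUaejzAYEvv

Derivation:
Fragment 1: offset=0 data="TdFH" -> buffer=TdFH?????????????
Fragment 2: offset=4 data="Hn" -> buffer=TdFHHn???????????
Fragment 3: offset=9 data="ejzA" -> buffer=TdFHHn???ejzA????
Fragment 4: offset=13 data="YE" -> buffer=TdFHHn???ejzAYE??
Fragment 5: offset=6 data="oUa" -> buffer=TdFHHnoUaejzAYE??
Fragment 6: offset=15 data="vv" -> buffer=TdFHHnoUaejzAYEvv
Fragment 7: offset=0 data="IxD" -> buffer=IxDHHnoUaejzAYEvv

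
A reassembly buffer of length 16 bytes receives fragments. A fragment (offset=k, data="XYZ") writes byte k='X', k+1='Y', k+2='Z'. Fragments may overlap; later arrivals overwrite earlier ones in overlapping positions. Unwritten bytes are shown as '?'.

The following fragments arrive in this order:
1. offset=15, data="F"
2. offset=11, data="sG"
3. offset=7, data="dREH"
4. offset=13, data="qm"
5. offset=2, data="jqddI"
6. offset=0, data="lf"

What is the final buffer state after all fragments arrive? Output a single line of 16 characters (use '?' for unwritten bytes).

Answer: lfjqddIdREHsGqmF

Derivation:
Fragment 1: offset=15 data="F" -> buffer=???????????????F
Fragment 2: offset=11 data="sG" -> buffer=???????????sG??F
Fragment 3: offset=7 data="dREH" -> buffer=???????dREHsG??F
Fragment 4: offset=13 data="qm" -> buffer=???????dREHsGqmF
Fragment 5: offset=2 data="jqddI" -> buffer=??jqddIdREHsGqmF
Fragment 6: offset=0 data="lf" -> buffer=lfjqddIdREHsGqmF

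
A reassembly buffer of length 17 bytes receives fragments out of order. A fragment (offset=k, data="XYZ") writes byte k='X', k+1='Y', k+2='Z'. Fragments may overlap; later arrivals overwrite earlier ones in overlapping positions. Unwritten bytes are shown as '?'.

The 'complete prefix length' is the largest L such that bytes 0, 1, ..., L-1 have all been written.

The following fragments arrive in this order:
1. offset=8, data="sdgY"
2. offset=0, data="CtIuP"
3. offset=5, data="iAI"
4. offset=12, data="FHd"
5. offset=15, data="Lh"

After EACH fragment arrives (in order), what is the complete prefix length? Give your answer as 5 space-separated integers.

Fragment 1: offset=8 data="sdgY" -> buffer=????????sdgY????? -> prefix_len=0
Fragment 2: offset=0 data="CtIuP" -> buffer=CtIuP???sdgY????? -> prefix_len=5
Fragment 3: offset=5 data="iAI" -> buffer=CtIuPiAIsdgY????? -> prefix_len=12
Fragment 4: offset=12 data="FHd" -> buffer=CtIuPiAIsdgYFHd?? -> prefix_len=15
Fragment 5: offset=15 data="Lh" -> buffer=CtIuPiAIsdgYFHdLh -> prefix_len=17

Answer: 0 5 12 15 17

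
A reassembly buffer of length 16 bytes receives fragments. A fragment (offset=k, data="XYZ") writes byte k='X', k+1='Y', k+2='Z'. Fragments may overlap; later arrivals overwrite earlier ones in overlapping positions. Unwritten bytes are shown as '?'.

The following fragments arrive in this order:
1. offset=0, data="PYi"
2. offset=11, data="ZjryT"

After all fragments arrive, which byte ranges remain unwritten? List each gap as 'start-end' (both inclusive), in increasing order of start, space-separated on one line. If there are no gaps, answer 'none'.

Fragment 1: offset=0 len=3
Fragment 2: offset=11 len=5
Gaps: 3-10

Answer: 3-10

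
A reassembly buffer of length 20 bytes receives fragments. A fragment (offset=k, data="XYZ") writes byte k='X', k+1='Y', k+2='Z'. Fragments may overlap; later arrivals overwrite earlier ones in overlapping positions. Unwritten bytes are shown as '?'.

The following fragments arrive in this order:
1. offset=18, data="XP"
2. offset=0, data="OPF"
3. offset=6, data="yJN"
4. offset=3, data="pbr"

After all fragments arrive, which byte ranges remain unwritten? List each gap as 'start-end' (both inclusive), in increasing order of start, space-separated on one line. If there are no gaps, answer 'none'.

Answer: 9-17

Derivation:
Fragment 1: offset=18 len=2
Fragment 2: offset=0 len=3
Fragment 3: offset=6 len=3
Fragment 4: offset=3 len=3
Gaps: 9-17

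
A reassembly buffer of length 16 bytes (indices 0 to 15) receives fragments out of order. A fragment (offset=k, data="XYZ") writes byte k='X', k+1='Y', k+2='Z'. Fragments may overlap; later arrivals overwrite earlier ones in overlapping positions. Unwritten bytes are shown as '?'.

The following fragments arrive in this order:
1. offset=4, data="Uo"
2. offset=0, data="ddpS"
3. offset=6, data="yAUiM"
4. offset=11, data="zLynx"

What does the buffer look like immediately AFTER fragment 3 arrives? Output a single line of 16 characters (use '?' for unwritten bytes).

Answer: ddpSUoyAUiM?????

Derivation:
Fragment 1: offset=4 data="Uo" -> buffer=????Uo??????????
Fragment 2: offset=0 data="ddpS" -> buffer=ddpSUo??????????
Fragment 3: offset=6 data="yAUiM" -> buffer=ddpSUoyAUiM?????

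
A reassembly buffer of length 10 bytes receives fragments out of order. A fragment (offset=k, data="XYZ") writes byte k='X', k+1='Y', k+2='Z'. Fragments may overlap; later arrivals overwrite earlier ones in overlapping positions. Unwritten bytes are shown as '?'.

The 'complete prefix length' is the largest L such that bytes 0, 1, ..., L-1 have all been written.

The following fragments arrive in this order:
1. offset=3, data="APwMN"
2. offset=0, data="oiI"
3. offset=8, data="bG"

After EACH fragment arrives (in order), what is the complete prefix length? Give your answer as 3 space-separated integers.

Fragment 1: offset=3 data="APwMN" -> buffer=???APwMN?? -> prefix_len=0
Fragment 2: offset=0 data="oiI" -> buffer=oiIAPwMN?? -> prefix_len=8
Fragment 3: offset=8 data="bG" -> buffer=oiIAPwMNbG -> prefix_len=10

Answer: 0 8 10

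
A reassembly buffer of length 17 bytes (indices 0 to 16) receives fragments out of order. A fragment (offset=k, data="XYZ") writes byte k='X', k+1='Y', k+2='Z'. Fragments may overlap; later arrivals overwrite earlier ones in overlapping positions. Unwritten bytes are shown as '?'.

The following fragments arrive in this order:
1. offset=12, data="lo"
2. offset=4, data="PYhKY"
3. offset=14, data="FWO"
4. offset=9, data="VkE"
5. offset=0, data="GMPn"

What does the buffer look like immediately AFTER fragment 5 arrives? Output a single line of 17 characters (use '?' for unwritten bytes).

Answer: GMPnPYhKYVkEloFWO

Derivation:
Fragment 1: offset=12 data="lo" -> buffer=????????????lo???
Fragment 2: offset=4 data="PYhKY" -> buffer=????PYhKY???lo???
Fragment 3: offset=14 data="FWO" -> buffer=????PYhKY???loFWO
Fragment 4: offset=9 data="VkE" -> buffer=????PYhKYVkEloFWO
Fragment 5: offset=0 data="GMPn" -> buffer=GMPnPYhKYVkEloFWO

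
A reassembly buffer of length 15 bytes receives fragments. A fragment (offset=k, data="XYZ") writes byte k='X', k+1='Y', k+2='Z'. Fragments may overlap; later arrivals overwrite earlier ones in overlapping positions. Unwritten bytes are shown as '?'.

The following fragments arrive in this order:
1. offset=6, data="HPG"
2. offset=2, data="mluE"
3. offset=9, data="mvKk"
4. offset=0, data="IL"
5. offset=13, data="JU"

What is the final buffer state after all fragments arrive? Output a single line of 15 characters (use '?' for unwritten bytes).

Answer: ILmluEHPGmvKkJU

Derivation:
Fragment 1: offset=6 data="HPG" -> buffer=??????HPG??????
Fragment 2: offset=2 data="mluE" -> buffer=??mluEHPG??????
Fragment 3: offset=9 data="mvKk" -> buffer=??mluEHPGmvKk??
Fragment 4: offset=0 data="IL" -> buffer=ILmluEHPGmvKk??
Fragment 5: offset=13 data="JU" -> buffer=ILmluEHPGmvKkJU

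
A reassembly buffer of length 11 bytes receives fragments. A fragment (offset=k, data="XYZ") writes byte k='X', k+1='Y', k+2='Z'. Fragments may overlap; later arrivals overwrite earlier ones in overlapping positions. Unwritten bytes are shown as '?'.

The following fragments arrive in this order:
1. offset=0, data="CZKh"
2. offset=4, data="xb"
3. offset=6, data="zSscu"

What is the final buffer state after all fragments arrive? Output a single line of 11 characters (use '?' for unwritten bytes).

Fragment 1: offset=0 data="CZKh" -> buffer=CZKh???????
Fragment 2: offset=4 data="xb" -> buffer=CZKhxb?????
Fragment 3: offset=6 data="zSscu" -> buffer=CZKhxbzSscu

Answer: CZKhxbzSscu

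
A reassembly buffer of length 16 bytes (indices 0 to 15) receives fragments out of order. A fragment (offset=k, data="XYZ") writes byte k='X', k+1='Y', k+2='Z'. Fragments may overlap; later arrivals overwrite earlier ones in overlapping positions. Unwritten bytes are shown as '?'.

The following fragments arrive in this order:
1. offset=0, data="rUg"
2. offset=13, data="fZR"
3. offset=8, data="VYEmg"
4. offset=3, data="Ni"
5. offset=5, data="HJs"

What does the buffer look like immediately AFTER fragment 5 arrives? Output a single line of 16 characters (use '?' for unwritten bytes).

Answer: rUgNiHJsVYEmgfZR

Derivation:
Fragment 1: offset=0 data="rUg" -> buffer=rUg?????????????
Fragment 2: offset=13 data="fZR" -> buffer=rUg??????????fZR
Fragment 3: offset=8 data="VYEmg" -> buffer=rUg?????VYEmgfZR
Fragment 4: offset=3 data="Ni" -> buffer=rUgNi???VYEmgfZR
Fragment 5: offset=5 data="HJs" -> buffer=rUgNiHJsVYEmgfZR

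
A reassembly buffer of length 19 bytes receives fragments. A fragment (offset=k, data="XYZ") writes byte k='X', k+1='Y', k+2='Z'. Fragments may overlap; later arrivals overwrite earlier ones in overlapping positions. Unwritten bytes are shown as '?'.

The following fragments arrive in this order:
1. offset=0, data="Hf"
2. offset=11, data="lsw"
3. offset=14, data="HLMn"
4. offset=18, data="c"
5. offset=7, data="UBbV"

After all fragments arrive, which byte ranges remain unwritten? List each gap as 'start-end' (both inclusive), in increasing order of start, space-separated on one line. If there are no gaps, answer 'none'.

Answer: 2-6

Derivation:
Fragment 1: offset=0 len=2
Fragment 2: offset=11 len=3
Fragment 3: offset=14 len=4
Fragment 4: offset=18 len=1
Fragment 5: offset=7 len=4
Gaps: 2-6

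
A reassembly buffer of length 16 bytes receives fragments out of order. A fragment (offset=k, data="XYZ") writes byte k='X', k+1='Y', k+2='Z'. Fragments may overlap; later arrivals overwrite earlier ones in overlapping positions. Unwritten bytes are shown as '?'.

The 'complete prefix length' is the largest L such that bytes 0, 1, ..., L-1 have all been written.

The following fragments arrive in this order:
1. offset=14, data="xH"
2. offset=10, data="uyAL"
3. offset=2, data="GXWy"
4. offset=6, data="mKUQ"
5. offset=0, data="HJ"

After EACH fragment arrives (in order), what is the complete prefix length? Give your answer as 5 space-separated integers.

Answer: 0 0 0 0 16

Derivation:
Fragment 1: offset=14 data="xH" -> buffer=??????????????xH -> prefix_len=0
Fragment 2: offset=10 data="uyAL" -> buffer=??????????uyALxH -> prefix_len=0
Fragment 3: offset=2 data="GXWy" -> buffer=??GXWy????uyALxH -> prefix_len=0
Fragment 4: offset=6 data="mKUQ" -> buffer=??GXWymKUQuyALxH -> prefix_len=0
Fragment 5: offset=0 data="HJ" -> buffer=HJGXWymKUQuyALxH -> prefix_len=16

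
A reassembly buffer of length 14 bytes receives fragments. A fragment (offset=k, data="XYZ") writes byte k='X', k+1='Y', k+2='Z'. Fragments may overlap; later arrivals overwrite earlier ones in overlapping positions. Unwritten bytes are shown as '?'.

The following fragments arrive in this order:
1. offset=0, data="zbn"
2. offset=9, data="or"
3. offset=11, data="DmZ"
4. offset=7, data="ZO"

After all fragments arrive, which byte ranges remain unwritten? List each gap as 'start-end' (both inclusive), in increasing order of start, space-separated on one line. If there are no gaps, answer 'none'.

Answer: 3-6

Derivation:
Fragment 1: offset=0 len=3
Fragment 2: offset=9 len=2
Fragment 3: offset=11 len=3
Fragment 4: offset=7 len=2
Gaps: 3-6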